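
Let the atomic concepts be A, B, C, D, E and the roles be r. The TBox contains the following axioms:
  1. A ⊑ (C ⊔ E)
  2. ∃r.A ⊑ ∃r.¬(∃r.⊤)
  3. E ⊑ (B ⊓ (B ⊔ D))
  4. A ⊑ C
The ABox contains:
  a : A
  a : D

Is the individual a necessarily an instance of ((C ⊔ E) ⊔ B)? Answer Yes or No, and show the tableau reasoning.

Yes

1. a : ((C ⊔ E) ⊔ B)?  L(a) = {A, D} ∪ {((¬C ⊓ ¬E) ⊓ ¬B)}
   clash {E, ¬E} at a — a ∈ ((C ⊔ E) ⊔ B)
2. Hence a : ((C ⊔ E) ⊔ B): entailed.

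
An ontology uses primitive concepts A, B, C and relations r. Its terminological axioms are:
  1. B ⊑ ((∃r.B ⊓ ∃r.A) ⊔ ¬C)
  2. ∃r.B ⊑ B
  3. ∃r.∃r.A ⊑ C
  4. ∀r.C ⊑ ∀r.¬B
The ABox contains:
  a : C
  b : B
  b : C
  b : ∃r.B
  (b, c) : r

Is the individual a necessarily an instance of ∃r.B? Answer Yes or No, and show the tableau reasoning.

No

1. a : ∃r.B?  L(a) = {C} ∪ {∀r.¬B}
   open: L(a) ⊇ {C, ¬B, ∀r.¬B} — a ∉ ∃r.B possible
2. Hence a : ∃r.B: not entailed.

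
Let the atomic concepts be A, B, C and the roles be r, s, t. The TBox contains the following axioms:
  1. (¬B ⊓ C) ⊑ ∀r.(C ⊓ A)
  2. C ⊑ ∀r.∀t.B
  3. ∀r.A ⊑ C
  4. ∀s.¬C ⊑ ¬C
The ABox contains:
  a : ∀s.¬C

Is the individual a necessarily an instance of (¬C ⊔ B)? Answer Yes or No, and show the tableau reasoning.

Yes

1. a : (¬C ⊔ B)?  L(a) = {∀s.¬C} ∪ {(C ⊓ ¬B)}
   clash {C, ¬C} at a — a ∈ (¬C ⊔ B)
2. Hence a : (¬C ⊔ B): entailed.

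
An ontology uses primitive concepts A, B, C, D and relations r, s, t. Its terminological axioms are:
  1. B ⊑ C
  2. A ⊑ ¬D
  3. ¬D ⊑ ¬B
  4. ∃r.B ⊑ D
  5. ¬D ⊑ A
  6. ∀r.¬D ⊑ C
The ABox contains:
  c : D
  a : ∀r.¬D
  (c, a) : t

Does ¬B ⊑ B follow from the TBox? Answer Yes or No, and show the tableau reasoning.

No

1. ¬B ⊑ B  ⇔  (¬B ⊓ ¬B) unsat w.r.t. T
   open: L(x₀) ⊇ {D, ¬A, ¬B, ∃r.D} (+ ∃-successors)
2. Hence ¬B ⊑ B: not entailed.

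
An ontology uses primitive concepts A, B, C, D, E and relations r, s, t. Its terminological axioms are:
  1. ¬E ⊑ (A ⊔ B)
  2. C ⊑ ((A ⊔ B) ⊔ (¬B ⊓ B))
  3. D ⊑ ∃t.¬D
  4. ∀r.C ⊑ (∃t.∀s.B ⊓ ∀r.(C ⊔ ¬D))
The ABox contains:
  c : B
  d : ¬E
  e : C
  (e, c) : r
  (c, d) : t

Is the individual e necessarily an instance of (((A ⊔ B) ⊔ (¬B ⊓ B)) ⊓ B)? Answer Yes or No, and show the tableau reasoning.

1. e : (((A ⊔ B) ⊔ (¬B ⊓ B)) ⊓ B)?  L(e) = {C} ∪ {(((¬A ⊓ ¬B) ⊓ (B ⊔ ¬B)) ⊔ ¬B)}
   apply at e: C⊑((A ⊔ B) ⊔ (¬B ⊓ B))
   open: L(e) ⊇ {A, C, E, ¬B, ¬D, …} (+ ∃-successors) — e ∉ (((A ⊔ B) ⊔ (¬B ⊓ B)) ⊓ B) possible
2. Hence e : (((A ⊔ B) ⊔ (¬B ⊓ B)) ⊓ B): not entailed.

No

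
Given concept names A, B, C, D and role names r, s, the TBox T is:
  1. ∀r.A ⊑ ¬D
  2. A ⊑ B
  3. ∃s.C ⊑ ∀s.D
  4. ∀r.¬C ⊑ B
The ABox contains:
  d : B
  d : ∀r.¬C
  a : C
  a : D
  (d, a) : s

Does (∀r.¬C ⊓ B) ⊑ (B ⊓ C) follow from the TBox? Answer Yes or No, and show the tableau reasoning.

1. (∀r.¬C ⊓ B) ⊑ (B ⊓ C)  ⇔  ((∀r.¬C ⊓ B) ⊓ (¬B ⊔ ¬C)) unsat w.r.t. T
   open: L(x₀) ⊇ {B, ¬C, ∀r.¬C, ∀s.¬C, ∃r.¬A} (+ ∃-successors)
2. Hence (∀r.¬C ⊓ B) ⊑ (B ⊓ C): not entailed.

No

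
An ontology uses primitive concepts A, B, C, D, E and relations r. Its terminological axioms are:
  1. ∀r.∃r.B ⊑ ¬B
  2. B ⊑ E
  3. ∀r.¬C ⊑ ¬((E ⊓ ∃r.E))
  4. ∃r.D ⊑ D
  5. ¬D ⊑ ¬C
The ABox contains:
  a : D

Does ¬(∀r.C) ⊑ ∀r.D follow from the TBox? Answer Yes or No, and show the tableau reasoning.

1. ¬(∀r.C) ⊑ ∀r.D  ⇔  (∃r.¬C ⊓ ∃r.¬D) unsat w.r.t. T
   open: L(x₀) ⊇ {D, ¬B, ∃r.C, ∃r.¬C, ∃r.¬D} (+ ∃-successors)
2. Hence ¬(∀r.C) ⊑ ∀r.D: not entailed.

No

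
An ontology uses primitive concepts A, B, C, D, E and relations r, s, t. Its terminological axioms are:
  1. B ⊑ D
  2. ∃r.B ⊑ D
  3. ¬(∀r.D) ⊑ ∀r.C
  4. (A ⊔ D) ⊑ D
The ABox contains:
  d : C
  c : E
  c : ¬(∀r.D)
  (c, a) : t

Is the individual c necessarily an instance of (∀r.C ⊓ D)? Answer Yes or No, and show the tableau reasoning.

No

1. c : (∀r.C ⊓ D)?  L(c) = {E, ¬(∀r.D)} ∪ {(∃r.¬C ⊔ ¬D)}
   apply at c: ¬(∀r.D)⊑∀r.C
   open: L(c) ⊇ {E, ¬A, ¬B, ¬D, ∀r.C, …} (+ ∃-successors) — c ∉ (∀r.C ⊓ D) possible
2. Hence c : (∀r.C ⊓ D): not entailed.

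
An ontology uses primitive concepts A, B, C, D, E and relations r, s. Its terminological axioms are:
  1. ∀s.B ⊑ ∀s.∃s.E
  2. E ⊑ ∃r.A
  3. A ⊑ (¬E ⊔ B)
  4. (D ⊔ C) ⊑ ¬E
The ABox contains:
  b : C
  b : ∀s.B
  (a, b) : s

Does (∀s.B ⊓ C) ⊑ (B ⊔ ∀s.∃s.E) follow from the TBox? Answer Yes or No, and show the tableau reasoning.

1. (∀s.B ⊓ C) ⊑ (B ⊔ ∀s.∃s.E)  ⇔  ((∀s.B ⊓ C) ⊓ (¬B ⊓ ∃s.∀s.¬E)) unsat w.r.t. T
   all branches close; clash {E, ¬E} at an ∃-successor
2. Hence (∀s.B ⊓ C) ⊑ (B ⊔ ∀s.∃s.E): entailed.

Yes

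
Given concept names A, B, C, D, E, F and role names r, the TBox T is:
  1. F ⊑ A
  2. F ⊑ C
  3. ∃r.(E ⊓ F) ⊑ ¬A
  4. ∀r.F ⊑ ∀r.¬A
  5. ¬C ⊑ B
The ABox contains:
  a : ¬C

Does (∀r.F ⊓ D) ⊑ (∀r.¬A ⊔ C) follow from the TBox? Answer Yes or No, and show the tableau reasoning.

Yes

1. (∀r.F ⊓ D) ⊑ (∀r.¬A ⊔ C)  ⇔  ((∀r.F ⊓ D) ⊓ (∃r.A ⊓ ¬C)) unsat w.r.t. T
   all branches close; clash {C, ¬C} at x₀
2. Hence (∀r.F ⊓ D) ⊑ (∀r.¬A ⊔ C): entailed.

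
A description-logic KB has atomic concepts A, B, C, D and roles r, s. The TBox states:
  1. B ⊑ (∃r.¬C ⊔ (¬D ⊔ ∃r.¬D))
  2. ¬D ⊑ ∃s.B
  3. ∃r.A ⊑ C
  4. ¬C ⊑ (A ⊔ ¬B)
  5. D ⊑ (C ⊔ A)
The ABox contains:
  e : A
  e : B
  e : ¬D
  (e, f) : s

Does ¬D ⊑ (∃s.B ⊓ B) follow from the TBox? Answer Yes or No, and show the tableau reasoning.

1. ¬D ⊑ (∃s.B ⊓ B)  ⇔  (¬D ⊓ (∀s.¬B ⊔ ¬B)) unsat w.r.t. T
   apply at x₀: ¬D⊑∃s.B
   open: L(x₀) ⊇ {C, ¬B, ¬D, ∃s.B} (+ ∃-successors)
2. Hence ¬D ⊑ (∃s.B ⊓ B): not entailed.

No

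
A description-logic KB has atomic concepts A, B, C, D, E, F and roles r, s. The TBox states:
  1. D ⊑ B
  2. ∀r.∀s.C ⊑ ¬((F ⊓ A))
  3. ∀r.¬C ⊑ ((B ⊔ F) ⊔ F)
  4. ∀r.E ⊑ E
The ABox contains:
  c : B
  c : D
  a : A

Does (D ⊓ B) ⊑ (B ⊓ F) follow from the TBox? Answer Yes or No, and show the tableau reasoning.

No

1. (D ⊓ B) ⊑ (B ⊓ F)  ⇔  ((D ⊓ B) ⊓ (¬B ⊔ ¬F)) unsat w.r.t. T
   open: L(x₀) ⊇ {B, D, ¬F, ∃r.C, ∃r.¬E, …} (+ ∃-successors)
2. Hence (D ⊓ B) ⊑ (B ⊓ F): not entailed.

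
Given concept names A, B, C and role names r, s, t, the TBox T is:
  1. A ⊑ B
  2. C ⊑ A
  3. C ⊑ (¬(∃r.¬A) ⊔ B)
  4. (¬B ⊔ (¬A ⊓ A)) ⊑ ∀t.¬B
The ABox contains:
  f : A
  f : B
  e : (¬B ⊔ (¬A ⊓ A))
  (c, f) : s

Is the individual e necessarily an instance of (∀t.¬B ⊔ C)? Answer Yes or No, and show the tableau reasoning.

Yes

1. e : (∀t.¬B ⊔ C)?  L(e) = {(¬B ⊔ (¬A ⊓ A))} ∪ {(∃t.B ⊓ ¬C)}
   clash {A, ¬A} at e — e ∈ (∀t.¬B ⊔ C)
2. Hence e : (∀t.¬B ⊔ C): entailed.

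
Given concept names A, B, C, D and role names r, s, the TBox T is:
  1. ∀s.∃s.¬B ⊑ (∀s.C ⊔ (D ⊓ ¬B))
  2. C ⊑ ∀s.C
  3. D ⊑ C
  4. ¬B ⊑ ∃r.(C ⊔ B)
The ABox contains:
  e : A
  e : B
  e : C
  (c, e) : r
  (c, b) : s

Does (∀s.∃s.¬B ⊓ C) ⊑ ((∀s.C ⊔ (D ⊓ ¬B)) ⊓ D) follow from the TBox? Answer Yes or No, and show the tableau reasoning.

1. (∀s.∃s.¬B ⊓ C) ⊑ ((∀s.C ⊔ (D ⊓ ¬B)) ⊓ D)  ⇔  ((∀s.∃s.¬B ⊓ C) ⊓ ((∃s.¬C ⊓ (¬D ⊔ B)) ⊔ ¬D)) unsat w.r.t. T
   apply at x₀: ∀s.∃s.¬B⊑(∀s.C ⊔ (D ⊓ ¬B)); C⊑∀s.C
   open: L(x₀) ⊇ {B, C, ¬D, ∀s.C, ∀s.∃s.¬B}
2. Hence (∀s.∃s.¬B ⊓ C) ⊑ ((∀s.C ⊔ (D ⊓ ¬B)) ⊓ D): not entailed.

No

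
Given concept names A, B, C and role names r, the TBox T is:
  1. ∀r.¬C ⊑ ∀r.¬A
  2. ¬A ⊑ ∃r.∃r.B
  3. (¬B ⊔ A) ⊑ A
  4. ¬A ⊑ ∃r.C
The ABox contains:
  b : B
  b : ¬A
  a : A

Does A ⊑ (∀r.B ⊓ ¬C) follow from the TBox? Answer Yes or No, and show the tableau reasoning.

1. A ⊑ (∀r.B ⊓ ¬C)  ⇔  (A ⊓ (∃r.¬B ⊔ C)) unsat w.r.t. T
   open: L(x₀) ⊇ {A, ∃r.C, ∃r.¬B} (+ ∃-successors)
2. Hence A ⊑ (∀r.B ⊓ ¬C): not entailed.

No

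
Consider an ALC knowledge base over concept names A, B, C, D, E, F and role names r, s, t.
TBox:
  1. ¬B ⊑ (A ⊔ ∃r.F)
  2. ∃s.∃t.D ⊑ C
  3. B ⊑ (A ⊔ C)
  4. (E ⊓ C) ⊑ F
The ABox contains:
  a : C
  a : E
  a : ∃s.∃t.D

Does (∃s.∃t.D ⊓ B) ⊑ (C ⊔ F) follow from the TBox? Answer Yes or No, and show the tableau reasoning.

1. (∃s.∃t.D ⊓ B) ⊑ (C ⊔ F)  ⇔  ((∃s.∃t.D ⊓ B) ⊓ (¬C ⊓ ¬F)) unsat w.r.t. T
   all branches close; clash {C, ¬C} at x₀
2. Hence (∃s.∃t.D ⊓ B) ⊑ (C ⊔ F): entailed.

Yes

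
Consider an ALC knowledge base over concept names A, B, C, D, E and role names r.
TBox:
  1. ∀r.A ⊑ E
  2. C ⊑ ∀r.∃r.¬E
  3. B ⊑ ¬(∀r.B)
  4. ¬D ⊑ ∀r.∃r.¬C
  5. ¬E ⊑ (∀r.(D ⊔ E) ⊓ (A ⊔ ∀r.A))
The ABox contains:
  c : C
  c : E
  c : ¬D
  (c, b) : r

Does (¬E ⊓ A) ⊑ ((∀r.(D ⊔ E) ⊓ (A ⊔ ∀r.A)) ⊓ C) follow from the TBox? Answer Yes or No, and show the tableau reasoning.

1. (¬E ⊓ A) ⊑ ((∀r.(D ⊔ E) ⊓ (A ⊔ ∀r.A)) ⊓ C)  ⇔  ((¬E ⊓ A) ⊓ ((∃r.(¬D ⊓ ¬E) ⊔ (¬A ⊓ ∃r.¬A)) ⊔ ¬C)) unsat w.r.t. T
   apply at x₀: ¬E⊑(∀r.(D ⊔ E) ⊓ (A ⊔ ∀r.A))
   open: L(x₀) ⊇ {A, D, ¬B, ¬C, ¬E, …} (+ ∃-successors)
2. Hence (¬E ⊓ A) ⊑ ((∀r.(D ⊔ E) ⊓ (A ⊔ ∀r.A)) ⊓ C): not entailed.

No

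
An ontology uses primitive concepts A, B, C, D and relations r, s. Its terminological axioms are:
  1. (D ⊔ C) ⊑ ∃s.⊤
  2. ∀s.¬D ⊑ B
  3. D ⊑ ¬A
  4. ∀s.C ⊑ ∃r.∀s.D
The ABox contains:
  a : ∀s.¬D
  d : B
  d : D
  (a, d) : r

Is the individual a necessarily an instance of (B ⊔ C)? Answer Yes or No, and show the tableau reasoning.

1. a : (B ⊔ C)?  L(a) = {∀s.¬D} ∪ {(¬B ⊓ ¬C)}
   clash {B, ¬B} at a — a ∈ (B ⊔ C)
2. Hence a : (B ⊔ C): entailed.

Yes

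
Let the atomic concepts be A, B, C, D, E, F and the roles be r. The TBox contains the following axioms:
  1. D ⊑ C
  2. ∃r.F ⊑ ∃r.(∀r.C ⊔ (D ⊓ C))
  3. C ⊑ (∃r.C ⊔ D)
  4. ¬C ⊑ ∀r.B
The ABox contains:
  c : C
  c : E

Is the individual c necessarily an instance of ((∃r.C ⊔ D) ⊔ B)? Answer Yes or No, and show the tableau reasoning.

Yes

1. c : ((∃r.C ⊔ D) ⊔ B)?  L(c) = {C, E} ∪ {((∀r.¬C ⊓ ¬D) ⊓ ¬B)}
   clash {D, ¬D} at c — c ∈ ((∃r.C ⊔ D) ⊔ B)
2. Hence c : ((∃r.C ⊔ D) ⊔ B): entailed.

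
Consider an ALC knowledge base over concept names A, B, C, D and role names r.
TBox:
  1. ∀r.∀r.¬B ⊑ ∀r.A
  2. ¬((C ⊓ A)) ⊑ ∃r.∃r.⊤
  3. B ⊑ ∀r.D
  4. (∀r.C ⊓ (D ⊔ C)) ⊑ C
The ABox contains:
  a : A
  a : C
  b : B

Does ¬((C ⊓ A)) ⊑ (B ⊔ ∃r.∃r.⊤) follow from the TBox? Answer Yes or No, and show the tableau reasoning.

1. ¬((C ⊓ A)) ⊑ (B ⊔ ∃r.∃r.⊤)  ⇔  ((¬C ⊔ ¬A) ⊓ (¬B ⊓ ∀r.∀r.⊥)) unsat w.r.t. T
   all branches close; clash ⊥ at an ∃-successor
2. Hence ¬((C ⊓ A)) ⊑ (B ⊔ ∃r.∃r.⊤): entailed.

Yes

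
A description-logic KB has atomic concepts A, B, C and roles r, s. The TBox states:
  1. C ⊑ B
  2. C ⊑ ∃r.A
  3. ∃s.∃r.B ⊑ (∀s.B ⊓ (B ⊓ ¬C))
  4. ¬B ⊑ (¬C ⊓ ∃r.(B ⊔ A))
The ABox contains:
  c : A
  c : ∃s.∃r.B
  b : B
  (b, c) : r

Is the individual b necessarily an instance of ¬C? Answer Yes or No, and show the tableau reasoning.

No

1. b : ¬C?  L(b) = {B} ∪ {C}
   apply at b: C⊑∃r.A
   open: L(b) ⊇ {B, C, ∀s.∀r.¬B, ∃r.A} (+ ∃-successors) — b ∉ ¬C possible
2. Hence b : ¬C: not entailed.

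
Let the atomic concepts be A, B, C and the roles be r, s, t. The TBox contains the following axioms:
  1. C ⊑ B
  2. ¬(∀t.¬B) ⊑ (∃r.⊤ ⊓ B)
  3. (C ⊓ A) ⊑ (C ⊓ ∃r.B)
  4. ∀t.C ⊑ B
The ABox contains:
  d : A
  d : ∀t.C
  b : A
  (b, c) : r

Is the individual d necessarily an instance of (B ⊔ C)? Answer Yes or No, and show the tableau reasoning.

1. d : (B ⊔ C)?  L(d) = {A, ∀t.C} ∪ {(¬B ⊓ ¬C)}
   clash {C, ¬C} at d — d ∈ (B ⊔ C)
2. Hence d : (B ⊔ C): entailed.

Yes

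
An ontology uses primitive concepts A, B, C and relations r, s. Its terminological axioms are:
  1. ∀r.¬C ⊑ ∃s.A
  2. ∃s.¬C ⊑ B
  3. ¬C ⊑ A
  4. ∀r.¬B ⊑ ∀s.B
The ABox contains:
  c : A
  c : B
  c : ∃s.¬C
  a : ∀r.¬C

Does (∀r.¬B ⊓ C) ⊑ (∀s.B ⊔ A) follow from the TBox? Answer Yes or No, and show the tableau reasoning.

Yes

1. (∀r.¬B ⊓ C) ⊑ (∀s.B ⊔ A)  ⇔  ((∀r.¬B ⊓ C) ⊓ (∃s.¬B ⊓ ¬A)) unsat w.r.t. T
   all branches close; clash {B, ¬B} at an ∃-successor
2. Hence (∀r.¬B ⊓ C) ⊑ (∀s.B ⊔ A): entailed.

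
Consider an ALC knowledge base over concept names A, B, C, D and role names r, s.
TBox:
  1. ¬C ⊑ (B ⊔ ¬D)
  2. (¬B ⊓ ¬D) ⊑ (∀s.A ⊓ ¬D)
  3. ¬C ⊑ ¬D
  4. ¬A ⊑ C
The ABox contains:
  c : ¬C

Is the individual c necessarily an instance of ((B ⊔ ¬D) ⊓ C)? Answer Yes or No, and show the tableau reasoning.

1. c : ((B ⊔ ¬D) ⊓ C)?  L(c) = {¬C} ∪ {((¬B ⊓ D) ⊔ ¬C)}
   apply at c: ¬C⊑(B ⊔ ¬D); ¬C⊑¬D
   open: L(c) ⊇ {A, B, ¬C, ¬D} — c ∉ ((B ⊔ ¬D) ⊓ C) possible
2. Hence c : ((B ⊔ ¬D) ⊓ C): not entailed.

No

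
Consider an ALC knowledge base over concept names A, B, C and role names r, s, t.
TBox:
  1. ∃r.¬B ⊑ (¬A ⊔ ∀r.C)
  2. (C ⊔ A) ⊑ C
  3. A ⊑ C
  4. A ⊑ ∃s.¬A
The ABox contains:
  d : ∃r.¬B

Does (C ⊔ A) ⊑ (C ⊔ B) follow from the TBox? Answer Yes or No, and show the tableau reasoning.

Yes

1. (C ⊔ A) ⊑ (C ⊔ B)  ⇔  ((C ⊔ A) ⊓ (¬C ⊓ ¬B)) unsat w.r.t. T
   all branches close; clash {C, ¬C} at x₀
2. Hence (C ⊔ A) ⊑ (C ⊔ B): entailed.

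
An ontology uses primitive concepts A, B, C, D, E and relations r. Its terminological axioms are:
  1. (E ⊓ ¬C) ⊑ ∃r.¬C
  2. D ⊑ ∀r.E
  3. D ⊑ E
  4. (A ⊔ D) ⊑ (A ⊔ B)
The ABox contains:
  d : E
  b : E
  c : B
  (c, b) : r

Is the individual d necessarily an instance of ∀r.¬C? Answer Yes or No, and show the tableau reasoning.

1. d : ∀r.¬C?  L(d) = {E} ∪ {∃r.C}
   open: L(d) ⊇ {C, E, ¬A, ¬D, ∃r.C} (+ ∃-successors) — d ∉ ∀r.¬C possible
2. Hence d : ∀r.¬C: not entailed.

No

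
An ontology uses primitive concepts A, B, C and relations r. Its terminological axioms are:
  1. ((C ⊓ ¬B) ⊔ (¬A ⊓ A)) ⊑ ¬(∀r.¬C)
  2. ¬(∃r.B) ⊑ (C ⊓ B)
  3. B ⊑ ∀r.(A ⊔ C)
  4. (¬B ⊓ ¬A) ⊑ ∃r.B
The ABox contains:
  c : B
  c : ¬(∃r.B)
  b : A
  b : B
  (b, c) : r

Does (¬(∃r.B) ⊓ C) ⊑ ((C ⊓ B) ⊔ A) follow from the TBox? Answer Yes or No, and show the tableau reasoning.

Yes

1. (¬(∃r.B) ⊓ C) ⊑ ((C ⊓ B) ⊔ A)  ⇔  ((∀r.¬B ⊓ C) ⊓ ((¬C ⊔ ¬B) ⊓ ¬A)) unsat w.r.t. T
   all branches close; clash {B, ¬B} at an ∃-successor
2. Hence (¬(∃r.B) ⊓ C) ⊑ ((C ⊓ B) ⊔ A): entailed.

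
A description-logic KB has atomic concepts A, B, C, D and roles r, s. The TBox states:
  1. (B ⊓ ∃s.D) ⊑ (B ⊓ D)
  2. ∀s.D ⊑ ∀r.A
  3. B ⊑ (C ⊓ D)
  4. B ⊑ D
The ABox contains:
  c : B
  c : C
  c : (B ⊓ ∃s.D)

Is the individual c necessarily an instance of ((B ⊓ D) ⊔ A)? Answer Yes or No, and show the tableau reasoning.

Yes

1. c : ((B ⊓ D) ⊔ A)?  L(c) = {B, C, (B ⊓ ∃s.D)} ∪ {((¬B ⊔ ¬D) ⊓ ¬A)}
   clash {D, ¬D} at c — c ∈ ((B ⊓ D) ⊔ A)
2. Hence c : ((B ⊓ D) ⊔ A): entailed.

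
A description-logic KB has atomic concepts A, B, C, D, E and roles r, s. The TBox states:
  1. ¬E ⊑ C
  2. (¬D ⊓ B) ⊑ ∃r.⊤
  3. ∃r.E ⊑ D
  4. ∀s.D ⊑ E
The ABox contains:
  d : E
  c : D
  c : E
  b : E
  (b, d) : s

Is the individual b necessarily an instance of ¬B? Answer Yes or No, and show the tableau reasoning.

No

1. b : ¬B?  L(b) = {E} ∪ {B}
   open: L(b) ⊇ {B, D, E} — b ∉ ¬B possible
2. Hence b : ¬B: not entailed.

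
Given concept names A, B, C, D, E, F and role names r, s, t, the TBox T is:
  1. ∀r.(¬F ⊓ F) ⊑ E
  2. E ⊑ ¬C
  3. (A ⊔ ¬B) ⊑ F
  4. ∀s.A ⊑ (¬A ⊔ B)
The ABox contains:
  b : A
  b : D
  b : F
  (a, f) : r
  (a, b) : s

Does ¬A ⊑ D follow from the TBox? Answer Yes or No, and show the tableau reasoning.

No

1. ¬A ⊑ D  ⇔  (¬A ⊓ ¬D) unsat w.r.t. T
   open: L(x₀) ⊇ {B, ¬A, ¬D, ¬E, ∃r.(F ⊔ ¬F), …} (+ ∃-successors)
2. Hence ¬A ⊑ D: not entailed.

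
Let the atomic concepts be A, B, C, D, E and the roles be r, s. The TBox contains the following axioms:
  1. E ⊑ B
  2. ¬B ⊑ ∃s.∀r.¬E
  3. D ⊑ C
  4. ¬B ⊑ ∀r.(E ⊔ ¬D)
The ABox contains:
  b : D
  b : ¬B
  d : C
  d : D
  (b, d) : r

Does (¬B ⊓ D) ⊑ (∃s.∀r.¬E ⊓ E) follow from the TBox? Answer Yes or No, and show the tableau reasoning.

No

1. (¬B ⊓ D) ⊑ (∃s.∀r.¬E ⊓ E)  ⇔  ((¬B ⊓ D) ⊓ (∀s.∃r.E ⊔ ¬E)) unsat w.r.t. T
   apply at x₀: ¬B⊑∃s.∀r.¬E; D⊑C; ¬B⊑∀r.(E ⊔ ¬D)
   open: L(x₀) ⊇ {C, D, ¬B, ¬E, ∀r.(E ⊔ ¬D), …} (+ ∃-successors)
2. Hence (¬B ⊓ D) ⊑ (∃s.∀r.¬E ⊓ E): not entailed.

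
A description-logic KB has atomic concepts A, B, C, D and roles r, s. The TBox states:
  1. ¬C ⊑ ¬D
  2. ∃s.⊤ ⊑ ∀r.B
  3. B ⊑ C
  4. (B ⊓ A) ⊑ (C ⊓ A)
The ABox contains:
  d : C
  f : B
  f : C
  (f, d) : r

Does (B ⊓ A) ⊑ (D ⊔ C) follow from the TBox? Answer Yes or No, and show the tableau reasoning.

Yes

1. (B ⊓ A) ⊑ (D ⊔ C)  ⇔  ((B ⊓ A) ⊓ (¬D ⊓ ¬C)) unsat w.r.t. T
   all branches close; clash {C, ¬C} at x₀
2. Hence (B ⊓ A) ⊑ (D ⊔ C): entailed.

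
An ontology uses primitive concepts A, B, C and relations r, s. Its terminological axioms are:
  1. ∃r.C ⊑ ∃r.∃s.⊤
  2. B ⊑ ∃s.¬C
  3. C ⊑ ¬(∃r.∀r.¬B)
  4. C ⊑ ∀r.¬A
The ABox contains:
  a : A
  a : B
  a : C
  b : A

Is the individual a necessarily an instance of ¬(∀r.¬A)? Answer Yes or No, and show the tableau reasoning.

1. a : ¬(∀r.¬A)?  L(a) = {A, B, C} ∪ {∀r.¬A}
   apply at a: B⊑∃s.¬C; C⊑¬(∃r.∀r.¬B)
   open: L(a) ⊇ {A, B, C, ∀r.¬A, ∀r.¬C, …} (+ ∃-successors) — a ∉ ¬(∀r.¬A) possible
2. Hence a : ¬(∀r.¬A): not entailed.

No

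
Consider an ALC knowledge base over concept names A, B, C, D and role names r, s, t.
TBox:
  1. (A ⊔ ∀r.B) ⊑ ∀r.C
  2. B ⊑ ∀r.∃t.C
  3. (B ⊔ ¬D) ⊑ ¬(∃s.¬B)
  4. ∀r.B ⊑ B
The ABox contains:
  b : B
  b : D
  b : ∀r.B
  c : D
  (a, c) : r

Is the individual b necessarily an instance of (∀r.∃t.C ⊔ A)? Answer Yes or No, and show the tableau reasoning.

Yes

1. b : (∀r.∃t.C ⊔ A)?  L(b) = {B, D, ∀r.B} ∪ {(∃r.∀t.¬C ⊓ ¬A)}
   clash {C, ¬C} at an ∃-successor — b ∈ (∀r.∃t.C ⊔ A)
2. Hence b : (∀r.∃t.C ⊔ A): entailed.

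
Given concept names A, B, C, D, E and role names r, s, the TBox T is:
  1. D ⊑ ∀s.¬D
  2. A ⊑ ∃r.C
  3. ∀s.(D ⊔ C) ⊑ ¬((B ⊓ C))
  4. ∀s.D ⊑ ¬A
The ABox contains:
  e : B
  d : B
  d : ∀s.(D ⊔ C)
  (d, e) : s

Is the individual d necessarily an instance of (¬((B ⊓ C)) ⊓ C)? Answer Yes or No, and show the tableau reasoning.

No

1. d : (¬((B ⊓ C)) ⊓ C)?  L(d) = {B, ∀s.(D ⊔ C)} ∪ {((B ⊓ C) ⊔ ¬C)}
   apply at d: ∀s.(D ⊔ C)⊑¬((B ⊓ C))
   open: L(d) ⊇ {B, ¬A, ¬C, ¬D, ∀s.(D ⊔ C)} — d ∉ (¬((B ⊓ C)) ⊓ C) possible
2. Hence d : (¬((B ⊓ C)) ⊓ C): not entailed.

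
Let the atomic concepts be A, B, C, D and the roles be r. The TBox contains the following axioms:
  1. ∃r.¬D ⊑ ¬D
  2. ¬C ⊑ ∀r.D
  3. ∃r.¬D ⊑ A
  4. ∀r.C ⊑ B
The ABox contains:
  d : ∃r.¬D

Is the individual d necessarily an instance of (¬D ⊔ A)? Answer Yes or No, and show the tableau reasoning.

Yes

1. d : (¬D ⊔ A)?  L(d) = {∃r.¬D} ∪ {(D ⊓ ¬A)}
   clash {D, ¬D} at an ∃-successor — d ∈ (¬D ⊔ A)
2. Hence d : (¬D ⊔ A): entailed.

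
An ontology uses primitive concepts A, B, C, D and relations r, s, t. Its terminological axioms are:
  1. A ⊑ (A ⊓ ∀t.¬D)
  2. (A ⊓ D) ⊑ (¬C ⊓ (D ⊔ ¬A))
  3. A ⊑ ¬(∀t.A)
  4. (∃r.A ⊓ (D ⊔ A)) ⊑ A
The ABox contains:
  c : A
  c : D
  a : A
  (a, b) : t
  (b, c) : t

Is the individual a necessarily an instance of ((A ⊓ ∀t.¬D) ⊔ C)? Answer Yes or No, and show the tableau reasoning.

1. a : ((A ⊓ ∀t.¬D) ⊔ C)?  L(a) = {A} ∪ {((¬A ⊔ ∃t.D) ⊓ ¬C)}
   clash {A, ¬A} at a — a ∈ ((A ⊓ ∀t.¬D) ⊔ C)
2. Hence a : ((A ⊓ ∀t.¬D) ⊔ C): entailed.

Yes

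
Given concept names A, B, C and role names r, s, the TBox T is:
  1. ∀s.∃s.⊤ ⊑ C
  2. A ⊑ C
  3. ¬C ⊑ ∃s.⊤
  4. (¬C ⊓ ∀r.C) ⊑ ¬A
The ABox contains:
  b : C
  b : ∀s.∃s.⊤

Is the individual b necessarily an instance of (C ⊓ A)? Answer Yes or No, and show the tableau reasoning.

1. b : (C ⊓ A)?  L(b) = {C, ∀s.∃s.⊤} ∪ {(¬C ⊔ ¬A)}
   open: L(b) ⊇ {C, ¬A, ∀s.∃s.⊤} — b ∉ (C ⊓ A) possible
2. Hence b : (C ⊓ A): not entailed.

No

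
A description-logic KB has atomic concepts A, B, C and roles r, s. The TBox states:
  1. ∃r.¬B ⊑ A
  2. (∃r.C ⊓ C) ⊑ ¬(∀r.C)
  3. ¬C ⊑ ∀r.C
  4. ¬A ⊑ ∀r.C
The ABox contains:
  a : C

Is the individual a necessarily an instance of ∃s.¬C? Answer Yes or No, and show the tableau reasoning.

1. a : ∃s.¬C?  L(a) = {C} ∪ {∀s.C}
   open: L(a) ⊇ {A, C, ∀r.¬C, ∀s.C} — a ∉ ∃s.¬C possible
2. Hence a : ∃s.¬C: not entailed.

No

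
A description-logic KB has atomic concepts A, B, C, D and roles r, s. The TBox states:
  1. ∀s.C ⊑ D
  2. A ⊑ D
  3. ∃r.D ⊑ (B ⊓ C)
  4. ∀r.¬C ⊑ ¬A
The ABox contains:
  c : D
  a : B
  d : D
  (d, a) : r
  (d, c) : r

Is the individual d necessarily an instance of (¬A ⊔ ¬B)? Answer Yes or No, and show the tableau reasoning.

1. d : (¬A ⊔ ¬B)?  L(d) = {D} ∪ {(A ⊓ B)}
   open: L(d) ⊇ {A, B, C, D, ∃r.C} (+ ∃-successors) — d ∉ (¬A ⊔ ¬B) possible
2. Hence d : (¬A ⊔ ¬B): not entailed.

No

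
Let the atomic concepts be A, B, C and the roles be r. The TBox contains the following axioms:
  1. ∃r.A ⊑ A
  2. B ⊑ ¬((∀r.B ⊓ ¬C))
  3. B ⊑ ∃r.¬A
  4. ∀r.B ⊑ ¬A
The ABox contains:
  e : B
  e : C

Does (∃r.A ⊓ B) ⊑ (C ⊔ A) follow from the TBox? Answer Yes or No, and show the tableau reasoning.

1. (∃r.A ⊓ B) ⊑ (C ⊔ A)  ⇔  ((∃r.A ⊓ B) ⊓ (¬C ⊓ ¬A)) unsat w.r.t. T
   all branches close; clash {A, ¬A} at x₀
2. Hence (∃r.A ⊓ B) ⊑ (C ⊔ A): entailed.

Yes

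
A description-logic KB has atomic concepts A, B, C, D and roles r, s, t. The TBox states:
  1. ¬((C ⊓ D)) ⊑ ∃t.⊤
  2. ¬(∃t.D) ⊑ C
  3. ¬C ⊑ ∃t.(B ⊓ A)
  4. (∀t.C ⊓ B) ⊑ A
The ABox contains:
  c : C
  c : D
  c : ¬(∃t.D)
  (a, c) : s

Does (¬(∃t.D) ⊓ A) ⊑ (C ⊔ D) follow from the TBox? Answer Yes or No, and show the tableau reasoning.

Yes

1. (¬(∃t.D) ⊓ A) ⊑ (C ⊔ D)  ⇔  ((∀t.¬D ⊓ A) ⊓ (¬C ⊓ ¬D)) unsat w.r.t. T
   all branches close; clash {C, ¬C} at x₀
2. Hence (¬(∃t.D) ⊓ A) ⊑ (C ⊔ D): entailed.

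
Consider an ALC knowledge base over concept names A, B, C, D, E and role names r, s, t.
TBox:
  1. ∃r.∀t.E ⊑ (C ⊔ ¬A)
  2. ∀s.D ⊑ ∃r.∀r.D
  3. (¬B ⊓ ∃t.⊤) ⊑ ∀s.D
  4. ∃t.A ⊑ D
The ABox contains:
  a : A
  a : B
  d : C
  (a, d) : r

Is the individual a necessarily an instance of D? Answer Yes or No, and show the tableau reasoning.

1. a : D?  L(a) = {A, B} ∪ {¬D}
   open: L(a) ⊇ {A, B, ¬D, ∀r.∃t.¬E, ∀t.¬A, …} (+ ∃-successors) — a ∉ D possible
2. Hence a : D: not entailed.

No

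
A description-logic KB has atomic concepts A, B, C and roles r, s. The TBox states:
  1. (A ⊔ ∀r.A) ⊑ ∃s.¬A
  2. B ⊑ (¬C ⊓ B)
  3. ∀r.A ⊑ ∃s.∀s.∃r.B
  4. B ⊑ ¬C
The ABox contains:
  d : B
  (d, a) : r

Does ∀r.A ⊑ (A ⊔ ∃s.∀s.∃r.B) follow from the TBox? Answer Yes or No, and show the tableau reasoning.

1. ∀r.A ⊑ (A ⊔ ∃s.∀s.∃r.B)  ⇔  (∀r.A ⊓ (¬A ⊓ ∀s.∃s.∀r.¬B)) unsat w.r.t. T
   all branches close; clash {B, ¬B} at an ∃-successor
2. Hence ∀r.A ⊑ (A ⊔ ∃s.∀s.∃r.B): entailed.

Yes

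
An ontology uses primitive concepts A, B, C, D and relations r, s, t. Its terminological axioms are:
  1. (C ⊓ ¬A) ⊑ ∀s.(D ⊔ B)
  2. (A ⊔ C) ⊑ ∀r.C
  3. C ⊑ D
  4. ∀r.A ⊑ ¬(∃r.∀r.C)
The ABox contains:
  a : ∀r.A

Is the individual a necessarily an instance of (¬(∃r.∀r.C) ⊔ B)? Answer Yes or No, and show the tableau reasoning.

1. a : (¬(∃r.∀r.C) ⊔ B)?  L(a) = {∀r.A} ∪ {(∃r.∀r.C ⊓ ¬B)}
   clash {C, ¬C} at an ∃-successor — a ∈ (¬(∃r.∀r.C) ⊔ B)
2. Hence a : (¬(∃r.∀r.C) ⊔ B): entailed.

Yes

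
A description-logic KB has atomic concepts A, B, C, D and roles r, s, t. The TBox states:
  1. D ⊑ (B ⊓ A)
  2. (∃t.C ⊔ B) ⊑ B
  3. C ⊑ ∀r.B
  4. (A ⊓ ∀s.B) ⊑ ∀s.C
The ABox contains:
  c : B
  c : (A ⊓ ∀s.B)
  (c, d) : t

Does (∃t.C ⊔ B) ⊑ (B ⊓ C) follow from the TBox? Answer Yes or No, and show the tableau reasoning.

No

1. (∃t.C ⊔ B) ⊑ (B ⊓ C)  ⇔  ((∃t.C ⊔ B) ⊓ (¬B ⊔ ¬C)) unsat w.r.t. T
   apply at x₀: (∃t.C ⊔ B)⊑B
   open: L(x₀) ⊇ {B, ¬A, ¬C, ¬D, ∃t.C} (+ ∃-successors)
2. Hence (∃t.C ⊔ B) ⊑ (B ⊓ C): not entailed.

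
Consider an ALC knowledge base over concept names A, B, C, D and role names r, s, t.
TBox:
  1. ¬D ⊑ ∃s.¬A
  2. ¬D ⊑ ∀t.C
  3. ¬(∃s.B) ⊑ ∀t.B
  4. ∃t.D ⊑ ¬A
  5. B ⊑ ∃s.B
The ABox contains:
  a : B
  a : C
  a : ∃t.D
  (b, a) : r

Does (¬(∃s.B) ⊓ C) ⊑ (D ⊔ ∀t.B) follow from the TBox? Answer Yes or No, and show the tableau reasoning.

1. (¬(∃s.B) ⊓ C) ⊑ (D ⊔ ∀t.B)  ⇔  ((∀s.¬B ⊓ C) ⊓ (¬D ⊓ ∃t.¬B)) unsat w.r.t. T
   all branches close; clash {B, ¬B} at an ∃-successor
2. Hence (¬(∃s.B) ⊓ C) ⊑ (D ⊔ ∀t.B): entailed.

Yes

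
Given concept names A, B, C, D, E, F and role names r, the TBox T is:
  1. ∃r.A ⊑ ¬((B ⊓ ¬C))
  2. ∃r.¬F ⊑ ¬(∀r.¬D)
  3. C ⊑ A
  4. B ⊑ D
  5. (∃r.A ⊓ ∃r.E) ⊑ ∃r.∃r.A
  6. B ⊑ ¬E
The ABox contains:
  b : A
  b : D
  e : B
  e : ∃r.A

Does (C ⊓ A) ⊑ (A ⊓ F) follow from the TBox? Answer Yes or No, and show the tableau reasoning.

1. (C ⊓ A) ⊑ (A ⊓ F)  ⇔  ((C ⊓ A) ⊓ (¬A ⊔ ¬F)) unsat w.r.t. T
   open: L(x₀) ⊇ {A, C, ¬B, ¬F, ∀r.F, …}
2. Hence (C ⊓ A) ⊑ (A ⊓ F): not entailed.

No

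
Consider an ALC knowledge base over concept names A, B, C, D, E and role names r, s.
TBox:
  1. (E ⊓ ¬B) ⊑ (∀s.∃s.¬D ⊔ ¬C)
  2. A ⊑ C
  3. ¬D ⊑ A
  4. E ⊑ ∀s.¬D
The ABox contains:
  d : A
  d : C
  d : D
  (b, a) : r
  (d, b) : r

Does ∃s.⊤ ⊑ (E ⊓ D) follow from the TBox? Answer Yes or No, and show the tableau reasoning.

1. ∃s.⊤ ⊑ (E ⊓ D)  ⇔  (∃s.⊤ ⊓ (¬E ⊔ ¬D)) unsat w.r.t. T
   open: L(x₀) ⊇ {D, ¬A, ¬E, ∃s.⊤} (+ ∃-successors)
2. Hence ∃s.⊤ ⊑ (E ⊓ D): not entailed.

No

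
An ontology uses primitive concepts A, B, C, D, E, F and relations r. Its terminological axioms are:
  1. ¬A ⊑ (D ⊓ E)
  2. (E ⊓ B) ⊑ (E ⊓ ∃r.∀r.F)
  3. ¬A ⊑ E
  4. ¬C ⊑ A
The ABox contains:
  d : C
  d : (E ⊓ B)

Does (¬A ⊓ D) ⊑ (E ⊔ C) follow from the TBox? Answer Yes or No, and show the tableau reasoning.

Yes

1. (¬A ⊓ D) ⊑ (E ⊔ C)  ⇔  ((¬A ⊓ D) ⊓ (¬E ⊓ ¬C)) unsat w.r.t. T
   all branches close; clash {E, ¬E} at x₀
2. Hence (¬A ⊓ D) ⊑ (E ⊔ C): entailed.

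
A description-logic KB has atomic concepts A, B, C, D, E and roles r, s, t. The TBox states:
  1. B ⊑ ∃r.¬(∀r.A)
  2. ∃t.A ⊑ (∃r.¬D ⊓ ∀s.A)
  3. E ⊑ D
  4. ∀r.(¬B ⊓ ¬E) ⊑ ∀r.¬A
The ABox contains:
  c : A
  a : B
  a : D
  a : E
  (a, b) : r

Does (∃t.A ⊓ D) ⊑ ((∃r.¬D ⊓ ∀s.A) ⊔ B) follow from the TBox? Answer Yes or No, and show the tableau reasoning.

1. (∃t.A ⊓ D) ⊑ ((∃r.¬D ⊓ ∀s.A) ⊔ B)  ⇔  ((∃t.A ⊓ D) ⊓ ((∀r.D ⊔ ∃s.¬A) ⊓ ¬B)) unsat w.r.t. T
   all branches close; clash {A, ¬A} at an ∃-successor
2. Hence (∃t.A ⊓ D) ⊑ ((∃r.¬D ⊓ ∀s.A) ⊔ B): entailed.

Yes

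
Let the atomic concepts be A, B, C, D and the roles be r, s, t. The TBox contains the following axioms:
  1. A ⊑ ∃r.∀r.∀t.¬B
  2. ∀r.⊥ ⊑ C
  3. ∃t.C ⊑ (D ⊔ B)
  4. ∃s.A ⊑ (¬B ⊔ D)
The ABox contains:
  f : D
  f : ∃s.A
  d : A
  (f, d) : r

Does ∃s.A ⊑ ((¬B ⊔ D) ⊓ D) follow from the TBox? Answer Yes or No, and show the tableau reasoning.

1. ∃s.A ⊑ ((¬B ⊔ D) ⊓ D)  ⇔  (∃s.A ⊓ ((B ⊓ ¬D) ⊔ ¬D)) unsat w.r.t. T
   apply at x₀: ∃s.A⊑(¬B ⊔ D)
   open: L(x₀) ⊇ {¬A, ¬B, ¬D, ∀t.¬C, ∃r.⊤, …} (+ ∃-successors)
2. Hence ∃s.A ⊑ ((¬B ⊔ D) ⊓ D): not entailed.

No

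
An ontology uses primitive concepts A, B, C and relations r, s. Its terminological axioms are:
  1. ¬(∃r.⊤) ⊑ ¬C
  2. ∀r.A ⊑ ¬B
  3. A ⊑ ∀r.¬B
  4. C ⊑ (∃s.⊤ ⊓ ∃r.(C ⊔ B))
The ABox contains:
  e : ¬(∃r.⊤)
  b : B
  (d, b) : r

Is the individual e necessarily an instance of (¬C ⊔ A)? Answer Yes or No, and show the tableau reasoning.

1. e : (¬C ⊔ A)?  L(e) = {¬(∃r.⊤)} ∪ {(C ⊓ ¬A)}
   clash {C, ¬C} at e — e ∈ (¬C ⊔ A)
2. Hence e : (¬C ⊔ A): entailed.

Yes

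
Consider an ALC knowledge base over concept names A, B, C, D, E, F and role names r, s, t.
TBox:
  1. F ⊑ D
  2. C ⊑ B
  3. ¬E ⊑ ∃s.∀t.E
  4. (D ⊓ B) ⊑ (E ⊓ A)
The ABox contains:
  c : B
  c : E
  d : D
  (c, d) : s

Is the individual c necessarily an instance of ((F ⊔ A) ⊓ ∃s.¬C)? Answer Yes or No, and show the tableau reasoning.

No

1. c : ((F ⊔ A) ⊓ ∃s.¬C)?  L(c) = {B, E} ∪ {((¬F ⊓ ¬A) ⊔ ∀s.C)}
   open: L(c) ⊇ {B, E, ¬A, ¬D, ¬F} — c ∉ ((F ⊔ A) ⊓ ∃s.¬C) possible
2. Hence c : ((F ⊔ A) ⊓ ∃s.¬C): not entailed.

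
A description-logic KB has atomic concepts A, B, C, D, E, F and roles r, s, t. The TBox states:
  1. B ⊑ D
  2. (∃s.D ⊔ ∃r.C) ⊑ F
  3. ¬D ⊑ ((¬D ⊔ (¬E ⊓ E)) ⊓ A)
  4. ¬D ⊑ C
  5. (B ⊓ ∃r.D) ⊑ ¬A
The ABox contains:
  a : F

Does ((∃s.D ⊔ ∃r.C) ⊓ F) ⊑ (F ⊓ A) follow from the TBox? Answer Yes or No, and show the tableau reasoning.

1. ((∃s.D ⊔ ∃r.C) ⊓ F) ⊑ (F ⊓ A)  ⇔  (((∃s.D ⊔ ∃r.C) ⊓ F) ⊓ (¬F ⊔ ¬A)) unsat w.r.t. T
   open: L(x₀) ⊇ {D, F, ¬A, ∃s.D} (+ ∃-successors)
2. Hence ((∃s.D ⊔ ∃r.C) ⊓ F) ⊑ (F ⊓ A): not entailed.

No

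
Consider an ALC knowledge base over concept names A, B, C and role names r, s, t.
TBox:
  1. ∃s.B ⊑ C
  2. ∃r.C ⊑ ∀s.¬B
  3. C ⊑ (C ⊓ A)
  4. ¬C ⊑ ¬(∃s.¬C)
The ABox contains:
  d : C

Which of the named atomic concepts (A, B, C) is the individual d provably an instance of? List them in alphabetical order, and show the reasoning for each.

{A, C}

1. d : A?  L(d) = {C} ∪ {¬A}
   clash {A, ¬A} at d — d ∈ A
2. d : B?  L(d) = {C} ∪ {¬B}
   apply at d: C⊑(C ⊓ A)
   open: L(d) ⊇ {A, C, ¬B, ∀r.¬C} — d ∉ B possible
3. d : C?  L(d) = {C} ∪ {¬C}
   clash {C, ¬C} at d — d ∈ C
4. Entailed for d: {A, C}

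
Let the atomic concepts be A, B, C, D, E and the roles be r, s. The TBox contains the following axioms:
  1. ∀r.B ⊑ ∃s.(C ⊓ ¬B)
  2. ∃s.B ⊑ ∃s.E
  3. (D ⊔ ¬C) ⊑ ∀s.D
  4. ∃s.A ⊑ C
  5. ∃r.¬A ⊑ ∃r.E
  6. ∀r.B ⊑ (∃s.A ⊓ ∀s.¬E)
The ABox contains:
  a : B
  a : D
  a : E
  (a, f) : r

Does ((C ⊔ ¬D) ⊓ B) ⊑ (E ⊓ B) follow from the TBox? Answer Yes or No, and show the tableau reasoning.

1. ((C ⊔ ¬D) ⊓ B) ⊑ (E ⊓ B)  ⇔  (((C ⊔ ¬D) ⊓ B) ⊓ (¬E ⊔ ¬B)) unsat w.r.t. T
   open: L(x₀) ⊇ {B, C, ¬D, ¬E, ∀r.A, …} (+ ∃-successors)
2. Hence ((C ⊔ ¬D) ⊓ B) ⊑ (E ⊓ B): not entailed.

No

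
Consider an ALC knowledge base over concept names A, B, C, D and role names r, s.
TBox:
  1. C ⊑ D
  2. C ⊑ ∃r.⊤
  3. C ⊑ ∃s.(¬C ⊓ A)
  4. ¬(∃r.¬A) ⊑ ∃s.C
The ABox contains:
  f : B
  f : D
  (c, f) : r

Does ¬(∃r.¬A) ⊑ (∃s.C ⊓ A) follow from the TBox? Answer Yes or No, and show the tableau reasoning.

1. ¬(∃r.¬A) ⊑ (∃s.C ⊓ A)  ⇔  (∀r.A ⊓ (∀s.¬C ⊔ ¬A)) unsat w.r.t. T
   apply at x₀: ¬(∃r.¬A)⊑∃s.C
   open: L(x₀) ⊇ {¬A, ¬C, ∀r.A, ∃s.C} (+ ∃-successors)
2. Hence ¬(∃r.¬A) ⊑ (∃s.C ⊓ A): not entailed.

No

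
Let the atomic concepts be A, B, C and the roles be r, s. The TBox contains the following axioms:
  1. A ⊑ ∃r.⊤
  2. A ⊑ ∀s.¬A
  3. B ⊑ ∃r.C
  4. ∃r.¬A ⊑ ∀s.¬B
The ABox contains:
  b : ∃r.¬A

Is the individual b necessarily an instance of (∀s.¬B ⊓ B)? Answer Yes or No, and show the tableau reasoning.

No

1. b : (∀s.¬B ⊓ B)?  L(b) = {∃r.¬A} ∪ {(∃s.B ⊔ ¬B)}
   apply at b: ∃r.¬A⊑∀s.¬B
   open: L(b) ⊇ {¬A, ¬B, ∀s.¬B, ∃r.¬A} (+ ∃-successors) — b ∉ (∀s.¬B ⊓ B) possible
2. Hence b : (∀s.¬B ⊓ B): not entailed.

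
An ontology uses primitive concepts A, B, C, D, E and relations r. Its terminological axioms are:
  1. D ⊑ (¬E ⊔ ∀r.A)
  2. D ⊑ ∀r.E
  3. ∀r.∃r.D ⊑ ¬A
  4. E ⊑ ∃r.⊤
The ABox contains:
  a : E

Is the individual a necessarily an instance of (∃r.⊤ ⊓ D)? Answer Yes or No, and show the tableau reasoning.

No

1. a : (∃r.⊤ ⊓ D)?  L(a) = {E} ∪ {(∀r.⊥ ⊔ ¬D)}
   apply at a: E⊑∃r.⊤
   open: L(a) ⊇ {E, ¬D, ∃r.∀r.¬D, ∃r.⊤} (+ ∃-successors) — a ∉ (∃r.⊤ ⊓ D) possible
2. Hence a : (∃r.⊤ ⊓ D): not entailed.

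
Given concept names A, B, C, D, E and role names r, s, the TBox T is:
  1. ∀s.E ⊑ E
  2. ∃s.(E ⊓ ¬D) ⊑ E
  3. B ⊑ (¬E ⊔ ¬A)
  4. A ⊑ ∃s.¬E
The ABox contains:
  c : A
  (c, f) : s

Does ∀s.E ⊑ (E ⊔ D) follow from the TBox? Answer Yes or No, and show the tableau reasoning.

1. ∀s.E ⊑ (E ⊔ D)  ⇔  (∀s.E ⊓ (¬E ⊓ ¬D)) unsat w.r.t. T
   all branches close; clash {E, ¬E} at x₀
2. Hence ∀s.E ⊑ (E ⊔ D): entailed.

Yes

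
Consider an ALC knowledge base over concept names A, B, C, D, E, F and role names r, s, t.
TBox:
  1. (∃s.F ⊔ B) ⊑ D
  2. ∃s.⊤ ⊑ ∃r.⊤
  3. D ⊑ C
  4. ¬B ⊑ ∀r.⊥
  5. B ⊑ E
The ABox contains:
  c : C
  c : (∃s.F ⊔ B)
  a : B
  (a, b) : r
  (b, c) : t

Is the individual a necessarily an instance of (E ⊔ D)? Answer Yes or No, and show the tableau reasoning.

1. a : (E ⊔ D)?  L(a) = {B} ∪ {(¬E ⊓ ¬D)}
   clash {E, ¬E} at a — a ∈ (E ⊔ D)
2. Hence a : (E ⊔ D): entailed.

Yes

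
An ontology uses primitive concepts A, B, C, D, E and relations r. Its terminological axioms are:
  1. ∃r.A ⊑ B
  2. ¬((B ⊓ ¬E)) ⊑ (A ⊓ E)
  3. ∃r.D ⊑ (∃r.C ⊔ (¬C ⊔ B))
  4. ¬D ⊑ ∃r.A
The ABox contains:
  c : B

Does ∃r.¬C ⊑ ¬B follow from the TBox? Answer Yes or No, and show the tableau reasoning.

No

1. ∃r.¬C ⊑ ¬B  ⇔  (∃r.¬C ⊓ B) unsat w.r.t. T
   open: L(x₀) ⊇ {B, D, ¬E, ∀r.¬D, ∃r.¬C} (+ ∃-successors)
2. Hence ∃r.¬C ⊑ ¬B: not entailed.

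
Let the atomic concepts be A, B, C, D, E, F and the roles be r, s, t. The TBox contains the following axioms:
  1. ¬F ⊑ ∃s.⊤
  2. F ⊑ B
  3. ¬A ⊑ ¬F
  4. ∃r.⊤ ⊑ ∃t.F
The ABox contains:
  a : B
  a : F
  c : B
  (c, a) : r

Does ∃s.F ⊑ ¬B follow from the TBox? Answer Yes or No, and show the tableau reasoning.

No

1. ∃s.F ⊑ ¬B  ⇔  (∃s.F ⊓ B) unsat w.r.t. T
   open: L(x₀) ⊇ {A, B, F, ∀r.⊥, ∃s.F} (+ ∃-successors)
2. Hence ∃s.F ⊑ ¬B: not entailed.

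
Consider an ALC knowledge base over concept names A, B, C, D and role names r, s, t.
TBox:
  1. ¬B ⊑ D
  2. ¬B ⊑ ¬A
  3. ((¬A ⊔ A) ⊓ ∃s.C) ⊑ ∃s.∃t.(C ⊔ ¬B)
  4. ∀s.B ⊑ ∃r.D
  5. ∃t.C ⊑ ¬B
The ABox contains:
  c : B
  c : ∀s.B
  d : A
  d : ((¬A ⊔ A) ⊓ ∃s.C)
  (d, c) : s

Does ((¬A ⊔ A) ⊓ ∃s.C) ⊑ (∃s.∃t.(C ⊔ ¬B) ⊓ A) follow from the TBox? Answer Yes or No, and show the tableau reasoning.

No

1. ((¬A ⊔ A) ⊓ ∃s.C) ⊑ (∃s.∃t.(C ⊔ ¬B) ⊓ A)  ⇔  (((¬A ⊔ A) ⊓ ∃s.C) ⊓ (∀s.∀t.(¬C ⊓ B) ⊔ ¬A)) unsat w.r.t. T
   apply at x₀: ((¬A ⊔ A) ⊓ ∃s.C)⊑∃s.∃t.(C ⊔ ¬B)
   open: L(x₀) ⊇ {B, ¬A, ∀t.¬C, ∃s.C, ∃s.¬B, …} (+ ∃-successors)
2. Hence ((¬A ⊔ A) ⊓ ∃s.C) ⊑ (∃s.∃t.(C ⊔ ¬B) ⊓ A): not entailed.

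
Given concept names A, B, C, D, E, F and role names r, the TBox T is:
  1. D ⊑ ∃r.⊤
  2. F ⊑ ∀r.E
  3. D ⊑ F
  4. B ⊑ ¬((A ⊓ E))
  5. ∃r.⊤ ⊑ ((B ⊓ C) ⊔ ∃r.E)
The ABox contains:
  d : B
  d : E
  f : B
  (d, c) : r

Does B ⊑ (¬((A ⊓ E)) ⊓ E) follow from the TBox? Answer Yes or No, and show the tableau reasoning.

1. B ⊑ (¬((A ⊓ E)) ⊓ E)  ⇔  (B ⊓ ((A ⊓ E) ⊔ ¬E)) unsat w.r.t. T
   apply at x₀: B⊑¬((A ⊓ E))
   open: L(x₀) ⊇ {B, ¬D, ¬E, ¬F, ∀r.⊥}
2. Hence B ⊑ (¬((A ⊓ E)) ⊓ E): not entailed.

No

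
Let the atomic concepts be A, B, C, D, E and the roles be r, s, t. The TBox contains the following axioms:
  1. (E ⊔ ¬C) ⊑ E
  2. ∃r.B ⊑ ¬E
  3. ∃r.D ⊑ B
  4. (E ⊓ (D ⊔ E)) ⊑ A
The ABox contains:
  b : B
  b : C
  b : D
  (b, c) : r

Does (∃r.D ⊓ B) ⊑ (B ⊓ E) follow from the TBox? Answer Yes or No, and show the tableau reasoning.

1. (∃r.D ⊓ B) ⊑ (B ⊓ E)  ⇔  ((∃r.D ⊓ B) ⊓ (¬B ⊔ ¬E)) unsat w.r.t. T
   open: L(x₀) ⊇ {B, C, ¬E, ∃r.D} (+ ∃-successors)
2. Hence (∃r.D ⊓ B) ⊑ (B ⊓ E): not entailed.

No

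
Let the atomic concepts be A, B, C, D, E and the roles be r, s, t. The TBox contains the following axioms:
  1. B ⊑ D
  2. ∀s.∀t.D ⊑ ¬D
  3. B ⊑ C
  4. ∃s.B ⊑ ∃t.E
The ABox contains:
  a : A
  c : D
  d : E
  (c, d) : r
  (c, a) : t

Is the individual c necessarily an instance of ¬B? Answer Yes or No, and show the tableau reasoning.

1. c : ¬B?  L(c) = {D} ∪ {B}
   apply at c: B⊑C
   open: L(c) ⊇ {B, C, D, ∀s.¬B, ∃s.∃t.¬D} (+ ∃-successors) — c ∉ ¬B possible
2. Hence c : ¬B: not entailed.

No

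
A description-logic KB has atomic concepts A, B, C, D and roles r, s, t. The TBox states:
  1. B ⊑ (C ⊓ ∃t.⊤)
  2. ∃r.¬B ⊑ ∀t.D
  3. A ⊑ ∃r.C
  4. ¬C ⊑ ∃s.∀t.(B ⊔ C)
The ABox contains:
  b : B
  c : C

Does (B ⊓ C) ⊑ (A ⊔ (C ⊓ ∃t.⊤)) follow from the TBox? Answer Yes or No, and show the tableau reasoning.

1. (B ⊓ C) ⊑ (A ⊔ (C ⊓ ∃t.⊤))  ⇔  ((B ⊓ C) ⊓ (¬A ⊓ (¬C ⊔ ∀t.⊥))) unsat w.r.t. T
   all branches close; clash ⊥ at an ∃-successor
2. Hence (B ⊓ C) ⊑ (A ⊔ (C ⊓ ∃t.⊤)): entailed.

Yes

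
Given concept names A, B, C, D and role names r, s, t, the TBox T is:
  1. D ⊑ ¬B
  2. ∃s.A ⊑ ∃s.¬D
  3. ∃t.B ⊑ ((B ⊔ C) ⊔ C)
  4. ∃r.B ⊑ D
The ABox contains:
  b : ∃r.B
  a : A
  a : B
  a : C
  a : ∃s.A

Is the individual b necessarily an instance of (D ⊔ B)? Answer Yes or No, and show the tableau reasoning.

Yes

1. b : (D ⊔ B)?  L(b) = {∃r.B} ∪ {(¬D ⊓ ¬B)}
   clash {D, ¬D} at b — b ∈ (D ⊔ B)
2. Hence b : (D ⊔ B): entailed.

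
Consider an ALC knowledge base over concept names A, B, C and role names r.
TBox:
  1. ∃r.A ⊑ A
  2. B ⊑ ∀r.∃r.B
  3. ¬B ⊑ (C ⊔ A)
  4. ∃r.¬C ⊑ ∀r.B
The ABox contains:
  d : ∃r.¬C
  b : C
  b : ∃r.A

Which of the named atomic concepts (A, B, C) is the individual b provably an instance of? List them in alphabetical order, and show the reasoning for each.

{A, C}

1. b : A?  L(b) = {C, ∃r.A} ∪ {¬A}
   clash {A, ¬A} at b — b ∈ A
2. b : B?  L(b) = {C, ∃r.A} ∪ {¬B}
   apply at b: ∃r.A⊑A; ¬B⊑(C ⊔ A)
   open: L(b) ⊇ {A, C, ¬B, ∀r.C, ∃r.A} (+ ∃-successors) — b ∉ B possible
3. b : C?  L(b) = {C, ∃r.A} ∪ {¬C}
   clash {C, ¬C} at b — b ∈ C
4. Entailed for b: {A, C}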